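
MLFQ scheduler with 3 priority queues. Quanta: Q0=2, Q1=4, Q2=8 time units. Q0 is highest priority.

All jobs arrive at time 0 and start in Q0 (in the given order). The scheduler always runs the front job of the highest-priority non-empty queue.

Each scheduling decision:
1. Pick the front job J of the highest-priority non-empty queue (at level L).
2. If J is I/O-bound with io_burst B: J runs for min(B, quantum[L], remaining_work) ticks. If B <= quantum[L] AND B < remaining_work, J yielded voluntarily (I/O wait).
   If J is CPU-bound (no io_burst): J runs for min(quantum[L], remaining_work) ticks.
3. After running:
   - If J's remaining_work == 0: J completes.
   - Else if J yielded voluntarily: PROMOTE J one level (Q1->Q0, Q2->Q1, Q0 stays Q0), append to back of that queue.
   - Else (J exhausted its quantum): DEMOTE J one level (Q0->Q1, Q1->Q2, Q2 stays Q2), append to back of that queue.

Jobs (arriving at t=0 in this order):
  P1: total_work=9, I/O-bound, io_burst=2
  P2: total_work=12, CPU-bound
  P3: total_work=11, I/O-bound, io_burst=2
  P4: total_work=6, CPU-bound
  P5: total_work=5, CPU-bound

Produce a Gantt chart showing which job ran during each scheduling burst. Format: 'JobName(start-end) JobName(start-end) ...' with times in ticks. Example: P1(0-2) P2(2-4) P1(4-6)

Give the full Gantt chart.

t=0-2: P1@Q0 runs 2, rem=7, I/O yield, promote→Q0. Q0=[P2,P3,P4,P5,P1] Q1=[] Q2=[]
t=2-4: P2@Q0 runs 2, rem=10, quantum used, demote→Q1. Q0=[P3,P4,P5,P1] Q1=[P2] Q2=[]
t=4-6: P3@Q0 runs 2, rem=9, I/O yield, promote→Q0. Q0=[P4,P5,P1,P3] Q1=[P2] Q2=[]
t=6-8: P4@Q0 runs 2, rem=4, quantum used, demote→Q1. Q0=[P5,P1,P3] Q1=[P2,P4] Q2=[]
t=8-10: P5@Q0 runs 2, rem=3, quantum used, demote→Q1. Q0=[P1,P3] Q1=[P2,P4,P5] Q2=[]
t=10-12: P1@Q0 runs 2, rem=5, I/O yield, promote→Q0. Q0=[P3,P1] Q1=[P2,P4,P5] Q2=[]
t=12-14: P3@Q0 runs 2, rem=7, I/O yield, promote→Q0. Q0=[P1,P3] Q1=[P2,P4,P5] Q2=[]
t=14-16: P1@Q0 runs 2, rem=3, I/O yield, promote→Q0. Q0=[P3,P1] Q1=[P2,P4,P5] Q2=[]
t=16-18: P3@Q0 runs 2, rem=5, I/O yield, promote→Q0. Q0=[P1,P3] Q1=[P2,P4,P5] Q2=[]
t=18-20: P1@Q0 runs 2, rem=1, I/O yield, promote→Q0. Q0=[P3,P1] Q1=[P2,P4,P5] Q2=[]
t=20-22: P3@Q0 runs 2, rem=3, I/O yield, promote→Q0. Q0=[P1,P3] Q1=[P2,P4,P5] Q2=[]
t=22-23: P1@Q0 runs 1, rem=0, completes. Q0=[P3] Q1=[P2,P4,P5] Q2=[]
t=23-25: P3@Q0 runs 2, rem=1, I/O yield, promote→Q0. Q0=[P3] Q1=[P2,P4,P5] Q2=[]
t=25-26: P3@Q0 runs 1, rem=0, completes. Q0=[] Q1=[P2,P4,P5] Q2=[]
t=26-30: P2@Q1 runs 4, rem=6, quantum used, demote→Q2. Q0=[] Q1=[P4,P5] Q2=[P2]
t=30-34: P4@Q1 runs 4, rem=0, completes. Q0=[] Q1=[P5] Q2=[P2]
t=34-37: P5@Q1 runs 3, rem=0, completes. Q0=[] Q1=[] Q2=[P2]
t=37-43: P2@Q2 runs 6, rem=0, completes. Q0=[] Q1=[] Q2=[]

Answer: P1(0-2) P2(2-4) P3(4-6) P4(6-8) P5(8-10) P1(10-12) P3(12-14) P1(14-16) P3(16-18) P1(18-20) P3(20-22) P1(22-23) P3(23-25) P3(25-26) P2(26-30) P4(30-34) P5(34-37) P2(37-43)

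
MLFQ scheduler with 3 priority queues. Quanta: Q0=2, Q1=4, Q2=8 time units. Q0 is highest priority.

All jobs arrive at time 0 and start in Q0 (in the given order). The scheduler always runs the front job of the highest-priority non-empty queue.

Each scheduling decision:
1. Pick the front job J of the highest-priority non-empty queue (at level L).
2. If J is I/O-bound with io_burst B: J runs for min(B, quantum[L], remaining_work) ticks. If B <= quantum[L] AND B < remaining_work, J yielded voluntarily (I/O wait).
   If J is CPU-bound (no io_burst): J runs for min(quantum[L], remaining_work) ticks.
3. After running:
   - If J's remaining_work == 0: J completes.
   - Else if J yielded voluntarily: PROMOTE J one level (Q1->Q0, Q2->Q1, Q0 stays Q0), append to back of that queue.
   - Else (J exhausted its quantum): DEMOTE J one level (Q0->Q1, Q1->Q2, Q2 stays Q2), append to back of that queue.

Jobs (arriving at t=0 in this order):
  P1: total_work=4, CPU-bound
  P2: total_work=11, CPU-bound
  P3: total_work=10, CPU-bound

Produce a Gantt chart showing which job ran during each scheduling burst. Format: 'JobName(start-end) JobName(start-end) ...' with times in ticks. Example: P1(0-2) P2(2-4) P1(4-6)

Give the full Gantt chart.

t=0-2: P1@Q0 runs 2, rem=2, quantum used, demote→Q1. Q0=[P2,P3] Q1=[P1] Q2=[]
t=2-4: P2@Q0 runs 2, rem=9, quantum used, demote→Q1. Q0=[P3] Q1=[P1,P2] Q2=[]
t=4-6: P3@Q0 runs 2, rem=8, quantum used, demote→Q1. Q0=[] Q1=[P1,P2,P3] Q2=[]
t=6-8: P1@Q1 runs 2, rem=0, completes. Q0=[] Q1=[P2,P3] Q2=[]
t=8-12: P2@Q1 runs 4, rem=5, quantum used, demote→Q2. Q0=[] Q1=[P3] Q2=[P2]
t=12-16: P3@Q1 runs 4, rem=4, quantum used, demote→Q2. Q0=[] Q1=[] Q2=[P2,P3]
t=16-21: P2@Q2 runs 5, rem=0, completes. Q0=[] Q1=[] Q2=[P3]
t=21-25: P3@Q2 runs 4, rem=0, completes. Q0=[] Q1=[] Q2=[]

Answer: P1(0-2) P2(2-4) P3(4-6) P1(6-8) P2(8-12) P3(12-16) P2(16-21) P3(21-25)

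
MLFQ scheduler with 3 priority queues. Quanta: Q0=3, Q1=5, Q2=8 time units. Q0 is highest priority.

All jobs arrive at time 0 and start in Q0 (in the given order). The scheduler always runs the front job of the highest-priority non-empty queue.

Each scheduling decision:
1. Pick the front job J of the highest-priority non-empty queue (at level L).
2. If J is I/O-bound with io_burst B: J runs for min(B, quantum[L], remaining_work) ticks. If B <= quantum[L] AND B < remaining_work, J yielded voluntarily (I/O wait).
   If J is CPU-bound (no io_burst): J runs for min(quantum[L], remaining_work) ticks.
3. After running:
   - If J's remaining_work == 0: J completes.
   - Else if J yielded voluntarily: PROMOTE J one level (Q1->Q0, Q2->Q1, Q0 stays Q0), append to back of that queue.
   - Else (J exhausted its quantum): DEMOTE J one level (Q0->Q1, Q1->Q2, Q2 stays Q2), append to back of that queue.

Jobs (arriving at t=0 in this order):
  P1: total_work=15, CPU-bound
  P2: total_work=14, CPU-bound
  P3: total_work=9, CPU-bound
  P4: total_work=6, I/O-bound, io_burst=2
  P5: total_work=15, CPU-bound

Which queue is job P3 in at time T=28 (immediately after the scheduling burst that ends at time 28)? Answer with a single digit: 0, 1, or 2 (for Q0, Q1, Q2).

t=0-3: P1@Q0 runs 3, rem=12, quantum used, demote→Q1. Q0=[P2,P3,P4,P5] Q1=[P1] Q2=[]
t=3-6: P2@Q0 runs 3, rem=11, quantum used, demote→Q1. Q0=[P3,P4,P5] Q1=[P1,P2] Q2=[]
t=6-9: P3@Q0 runs 3, rem=6, quantum used, demote→Q1. Q0=[P4,P5] Q1=[P1,P2,P3] Q2=[]
t=9-11: P4@Q0 runs 2, rem=4, I/O yield, promote→Q0. Q0=[P5,P4] Q1=[P1,P2,P3] Q2=[]
t=11-14: P5@Q0 runs 3, rem=12, quantum used, demote→Q1. Q0=[P4] Q1=[P1,P2,P3,P5] Q2=[]
t=14-16: P4@Q0 runs 2, rem=2, I/O yield, promote→Q0. Q0=[P4] Q1=[P1,P2,P3,P5] Q2=[]
t=16-18: P4@Q0 runs 2, rem=0, completes. Q0=[] Q1=[P1,P2,P3,P5] Q2=[]
t=18-23: P1@Q1 runs 5, rem=7, quantum used, demote→Q2. Q0=[] Q1=[P2,P3,P5] Q2=[P1]
t=23-28: P2@Q1 runs 5, rem=6, quantum used, demote→Q2. Q0=[] Q1=[P3,P5] Q2=[P1,P2]
t=28-33: P3@Q1 runs 5, rem=1, quantum used, demote→Q2. Q0=[] Q1=[P5] Q2=[P1,P2,P3]
t=33-38: P5@Q1 runs 5, rem=7, quantum used, demote→Q2. Q0=[] Q1=[] Q2=[P1,P2,P3,P5]
t=38-45: P1@Q2 runs 7, rem=0, completes. Q0=[] Q1=[] Q2=[P2,P3,P5]
t=45-51: P2@Q2 runs 6, rem=0, completes. Q0=[] Q1=[] Q2=[P3,P5]
t=51-52: P3@Q2 runs 1, rem=0, completes. Q0=[] Q1=[] Q2=[P5]
t=52-59: P5@Q2 runs 7, rem=0, completes. Q0=[] Q1=[] Q2=[]

Answer: 1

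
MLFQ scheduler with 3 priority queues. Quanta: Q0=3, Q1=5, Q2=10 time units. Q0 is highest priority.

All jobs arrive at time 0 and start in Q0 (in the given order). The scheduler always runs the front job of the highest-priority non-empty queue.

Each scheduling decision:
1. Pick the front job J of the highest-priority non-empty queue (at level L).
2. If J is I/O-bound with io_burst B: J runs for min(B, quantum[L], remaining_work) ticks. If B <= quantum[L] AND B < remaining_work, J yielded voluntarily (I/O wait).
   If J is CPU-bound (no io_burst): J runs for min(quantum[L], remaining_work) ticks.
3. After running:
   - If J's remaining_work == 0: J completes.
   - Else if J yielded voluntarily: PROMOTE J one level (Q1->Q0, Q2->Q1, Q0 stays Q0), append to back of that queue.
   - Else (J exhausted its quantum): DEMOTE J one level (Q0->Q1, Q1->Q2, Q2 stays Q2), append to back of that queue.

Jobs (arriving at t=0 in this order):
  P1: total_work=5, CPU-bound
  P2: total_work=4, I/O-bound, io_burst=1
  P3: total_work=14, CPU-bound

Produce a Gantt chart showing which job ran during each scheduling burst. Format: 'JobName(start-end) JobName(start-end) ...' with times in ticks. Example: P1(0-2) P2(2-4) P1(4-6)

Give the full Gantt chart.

t=0-3: P1@Q0 runs 3, rem=2, quantum used, demote→Q1. Q0=[P2,P3] Q1=[P1] Q2=[]
t=3-4: P2@Q0 runs 1, rem=3, I/O yield, promote→Q0. Q0=[P3,P2] Q1=[P1] Q2=[]
t=4-7: P3@Q0 runs 3, rem=11, quantum used, demote→Q1. Q0=[P2] Q1=[P1,P3] Q2=[]
t=7-8: P2@Q0 runs 1, rem=2, I/O yield, promote→Q0. Q0=[P2] Q1=[P1,P3] Q2=[]
t=8-9: P2@Q0 runs 1, rem=1, I/O yield, promote→Q0. Q0=[P2] Q1=[P1,P3] Q2=[]
t=9-10: P2@Q0 runs 1, rem=0, completes. Q0=[] Q1=[P1,P3] Q2=[]
t=10-12: P1@Q1 runs 2, rem=0, completes. Q0=[] Q1=[P3] Q2=[]
t=12-17: P3@Q1 runs 5, rem=6, quantum used, demote→Q2. Q0=[] Q1=[] Q2=[P3]
t=17-23: P3@Q2 runs 6, rem=0, completes. Q0=[] Q1=[] Q2=[]

Answer: P1(0-3) P2(3-4) P3(4-7) P2(7-8) P2(8-9) P2(9-10) P1(10-12) P3(12-17) P3(17-23)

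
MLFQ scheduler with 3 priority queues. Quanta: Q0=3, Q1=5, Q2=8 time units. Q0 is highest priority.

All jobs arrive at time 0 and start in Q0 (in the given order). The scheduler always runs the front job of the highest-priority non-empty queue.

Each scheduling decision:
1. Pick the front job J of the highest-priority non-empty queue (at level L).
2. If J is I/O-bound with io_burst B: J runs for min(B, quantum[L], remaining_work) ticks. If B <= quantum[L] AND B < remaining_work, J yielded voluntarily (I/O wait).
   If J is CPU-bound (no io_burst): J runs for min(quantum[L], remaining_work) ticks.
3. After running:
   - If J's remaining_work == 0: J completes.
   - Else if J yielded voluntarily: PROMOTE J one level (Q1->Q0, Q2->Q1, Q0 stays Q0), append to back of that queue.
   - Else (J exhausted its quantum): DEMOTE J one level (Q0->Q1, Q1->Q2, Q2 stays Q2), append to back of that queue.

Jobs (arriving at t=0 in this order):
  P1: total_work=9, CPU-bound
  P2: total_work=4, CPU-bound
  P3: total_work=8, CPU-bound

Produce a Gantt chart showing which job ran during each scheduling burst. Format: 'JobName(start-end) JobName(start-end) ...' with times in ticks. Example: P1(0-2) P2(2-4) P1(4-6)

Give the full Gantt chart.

t=0-3: P1@Q0 runs 3, rem=6, quantum used, demote→Q1. Q0=[P2,P3] Q1=[P1] Q2=[]
t=3-6: P2@Q0 runs 3, rem=1, quantum used, demote→Q1. Q0=[P3] Q1=[P1,P2] Q2=[]
t=6-9: P3@Q0 runs 3, rem=5, quantum used, demote→Q1. Q0=[] Q1=[P1,P2,P3] Q2=[]
t=9-14: P1@Q1 runs 5, rem=1, quantum used, demote→Q2. Q0=[] Q1=[P2,P3] Q2=[P1]
t=14-15: P2@Q1 runs 1, rem=0, completes. Q0=[] Q1=[P3] Q2=[P1]
t=15-20: P3@Q1 runs 5, rem=0, completes. Q0=[] Q1=[] Q2=[P1]
t=20-21: P1@Q2 runs 1, rem=0, completes. Q0=[] Q1=[] Q2=[]

Answer: P1(0-3) P2(3-6) P3(6-9) P1(9-14) P2(14-15) P3(15-20) P1(20-21)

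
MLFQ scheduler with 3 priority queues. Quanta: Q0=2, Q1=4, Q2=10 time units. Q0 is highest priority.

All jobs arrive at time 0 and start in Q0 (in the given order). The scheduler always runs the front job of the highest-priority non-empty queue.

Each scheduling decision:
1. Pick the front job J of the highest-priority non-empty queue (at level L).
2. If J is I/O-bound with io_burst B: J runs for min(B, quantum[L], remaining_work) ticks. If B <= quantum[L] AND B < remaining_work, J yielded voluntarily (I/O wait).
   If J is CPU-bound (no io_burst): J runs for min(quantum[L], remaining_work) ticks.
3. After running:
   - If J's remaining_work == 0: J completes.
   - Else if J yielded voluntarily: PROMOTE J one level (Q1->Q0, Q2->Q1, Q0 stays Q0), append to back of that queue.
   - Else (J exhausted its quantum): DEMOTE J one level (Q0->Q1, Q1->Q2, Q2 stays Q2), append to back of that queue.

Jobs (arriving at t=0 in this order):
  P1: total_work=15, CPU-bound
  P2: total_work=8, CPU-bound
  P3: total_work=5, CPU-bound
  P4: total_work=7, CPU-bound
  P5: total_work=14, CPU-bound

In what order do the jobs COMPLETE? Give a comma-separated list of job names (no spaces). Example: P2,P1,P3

Answer: P3,P1,P2,P4,P5

Derivation:
t=0-2: P1@Q0 runs 2, rem=13, quantum used, demote→Q1. Q0=[P2,P3,P4,P5] Q1=[P1] Q2=[]
t=2-4: P2@Q0 runs 2, rem=6, quantum used, demote→Q1. Q0=[P3,P4,P5] Q1=[P1,P2] Q2=[]
t=4-6: P3@Q0 runs 2, rem=3, quantum used, demote→Q1. Q0=[P4,P5] Q1=[P1,P2,P3] Q2=[]
t=6-8: P4@Q0 runs 2, rem=5, quantum used, demote→Q1. Q0=[P5] Q1=[P1,P2,P3,P4] Q2=[]
t=8-10: P5@Q0 runs 2, rem=12, quantum used, demote→Q1. Q0=[] Q1=[P1,P2,P3,P4,P5] Q2=[]
t=10-14: P1@Q1 runs 4, rem=9, quantum used, demote→Q2. Q0=[] Q1=[P2,P3,P4,P5] Q2=[P1]
t=14-18: P2@Q1 runs 4, rem=2, quantum used, demote→Q2. Q0=[] Q1=[P3,P4,P5] Q2=[P1,P2]
t=18-21: P3@Q1 runs 3, rem=0, completes. Q0=[] Q1=[P4,P5] Q2=[P1,P2]
t=21-25: P4@Q1 runs 4, rem=1, quantum used, demote→Q2. Q0=[] Q1=[P5] Q2=[P1,P2,P4]
t=25-29: P5@Q1 runs 4, rem=8, quantum used, demote→Q2. Q0=[] Q1=[] Q2=[P1,P2,P4,P5]
t=29-38: P1@Q2 runs 9, rem=0, completes. Q0=[] Q1=[] Q2=[P2,P4,P5]
t=38-40: P2@Q2 runs 2, rem=0, completes. Q0=[] Q1=[] Q2=[P4,P5]
t=40-41: P4@Q2 runs 1, rem=0, completes. Q0=[] Q1=[] Q2=[P5]
t=41-49: P5@Q2 runs 8, rem=0, completes. Q0=[] Q1=[] Q2=[]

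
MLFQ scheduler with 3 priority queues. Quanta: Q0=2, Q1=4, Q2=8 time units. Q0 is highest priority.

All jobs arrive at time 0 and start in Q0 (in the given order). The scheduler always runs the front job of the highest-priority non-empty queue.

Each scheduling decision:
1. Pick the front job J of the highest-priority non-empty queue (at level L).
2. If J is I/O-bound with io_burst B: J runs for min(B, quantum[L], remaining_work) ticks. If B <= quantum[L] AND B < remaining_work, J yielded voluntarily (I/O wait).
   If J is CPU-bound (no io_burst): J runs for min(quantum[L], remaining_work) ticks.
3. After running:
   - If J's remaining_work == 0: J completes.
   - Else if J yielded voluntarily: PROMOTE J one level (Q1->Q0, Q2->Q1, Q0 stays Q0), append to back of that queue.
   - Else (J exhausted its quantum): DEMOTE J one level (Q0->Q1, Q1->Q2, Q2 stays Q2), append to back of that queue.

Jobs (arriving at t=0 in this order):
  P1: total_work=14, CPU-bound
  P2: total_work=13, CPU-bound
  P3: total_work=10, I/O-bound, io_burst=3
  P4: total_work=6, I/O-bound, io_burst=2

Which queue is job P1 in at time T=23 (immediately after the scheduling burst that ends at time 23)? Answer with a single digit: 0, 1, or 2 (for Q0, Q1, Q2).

t=0-2: P1@Q0 runs 2, rem=12, quantum used, demote→Q1. Q0=[P2,P3,P4] Q1=[P1] Q2=[]
t=2-4: P2@Q0 runs 2, rem=11, quantum used, demote→Q1. Q0=[P3,P4] Q1=[P1,P2] Q2=[]
t=4-6: P3@Q0 runs 2, rem=8, quantum used, demote→Q1. Q0=[P4] Q1=[P1,P2,P3] Q2=[]
t=6-8: P4@Q0 runs 2, rem=4, I/O yield, promote→Q0. Q0=[P4] Q1=[P1,P2,P3] Q2=[]
t=8-10: P4@Q0 runs 2, rem=2, I/O yield, promote→Q0. Q0=[P4] Q1=[P1,P2,P3] Q2=[]
t=10-12: P4@Q0 runs 2, rem=0, completes. Q0=[] Q1=[P1,P2,P3] Q2=[]
t=12-16: P1@Q1 runs 4, rem=8, quantum used, demote→Q2. Q0=[] Q1=[P2,P3] Q2=[P1]
t=16-20: P2@Q1 runs 4, rem=7, quantum used, demote→Q2. Q0=[] Q1=[P3] Q2=[P1,P2]
t=20-23: P3@Q1 runs 3, rem=5, I/O yield, promote→Q0. Q0=[P3] Q1=[] Q2=[P1,P2]
t=23-25: P3@Q0 runs 2, rem=3, quantum used, demote→Q1. Q0=[] Q1=[P3] Q2=[P1,P2]
t=25-28: P3@Q1 runs 3, rem=0, completes. Q0=[] Q1=[] Q2=[P1,P2]
t=28-36: P1@Q2 runs 8, rem=0, completes. Q0=[] Q1=[] Q2=[P2]
t=36-43: P2@Q2 runs 7, rem=0, completes. Q0=[] Q1=[] Q2=[]

Answer: 2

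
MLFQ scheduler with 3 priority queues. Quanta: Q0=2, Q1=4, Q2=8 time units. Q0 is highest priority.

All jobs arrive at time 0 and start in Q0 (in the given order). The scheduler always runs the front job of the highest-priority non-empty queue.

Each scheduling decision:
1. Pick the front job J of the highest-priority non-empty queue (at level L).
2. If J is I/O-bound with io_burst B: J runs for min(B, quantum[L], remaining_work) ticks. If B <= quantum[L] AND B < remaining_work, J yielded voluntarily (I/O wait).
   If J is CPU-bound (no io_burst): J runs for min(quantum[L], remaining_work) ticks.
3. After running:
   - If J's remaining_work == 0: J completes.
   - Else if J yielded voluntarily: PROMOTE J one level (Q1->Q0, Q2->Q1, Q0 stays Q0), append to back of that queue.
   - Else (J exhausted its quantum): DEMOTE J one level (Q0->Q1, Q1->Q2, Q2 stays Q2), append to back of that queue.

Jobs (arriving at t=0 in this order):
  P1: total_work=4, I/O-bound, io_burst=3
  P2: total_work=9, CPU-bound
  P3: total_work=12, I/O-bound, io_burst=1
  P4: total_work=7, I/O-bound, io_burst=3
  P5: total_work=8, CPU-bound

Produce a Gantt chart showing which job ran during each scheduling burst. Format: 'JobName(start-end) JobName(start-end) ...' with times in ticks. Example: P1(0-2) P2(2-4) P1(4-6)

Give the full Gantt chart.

t=0-2: P1@Q0 runs 2, rem=2, quantum used, demote→Q1. Q0=[P2,P3,P4,P5] Q1=[P1] Q2=[]
t=2-4: P2@Q0 runs 2, rem=7, quantum used, demote→Q1. Q0=[P3,P4,P5] Q1=[P1,P2] Q2=[]
t=4-5: P3@Q0 runs 1, rem=11, I/O yield, promote→Q0. Q0=[P4,P5,P3] Q1=[P1,P2] Q2=[]
t=5-7: P4@Q0 runs 2, rem=5, quantum used, demote→Q1. Q0=[P5,P3] Q1=[P1,P2,P4] Q2=[]
t=7-9: P5@Q0 runs 2, rem=6, quantum used, demote→Q1. Q0=[P3] Q1=[P1,P2,P4,P5] Q2=[]
t=9-10: P3@Q0 runs 1, rem=10, I/O yield, promote→Q0. Q0=[P3] Q1=[P1,P2,P4,P5] Q2=[]
t=10-11: P3@Q0 runs 1, rem=9, I/O yield, promote→Q0. Q0=[P3] Q1=[P1,P2,P4,P5] Q2=[]
t=11-12: P3@Q0 runs 1, rem=8, I/O yield, promote→Q0. Q0=[P3] Q1=[P1,P2,P4,P5] Q2=[]
t=12-13: P3@Q0 runs 1, rem=7, I/O yield, promote→Q0. Q0=[P3] Q1=[P1,P2,P4,P5] Q2=[]
t=13-14: P3@Q0 runs 1, rem=6, I/O yield, promote→Q0. Q0=[P3] Q1=[P1,P2,P4,P5] Q2=[]
t=14-15: P3@Q0 runs 1, rem=5, I/O yield, promote→Q0. Q0=[P3] Q1=[P1,P2,P4,P5] Q2=[]
t=15-16: P3@Q0 runs 1, rem=4, I/O yield, promote→Q0. Q0=[P3] Q1=[P1,P2,P4,P5] Q2=[]
t=16-17: P3@Q0 runs 1, rem=3, I/O yield, promote→Q0. Q0=[P3] Q1=[P1,P2,P4,P5] Q2=[]
t=17-18: P3@Q0 runs 1, rem=2, I/O yield, promote→Q0. Q0=[P3] Q1=[P1,P2,P4,P5] Q2=[]
t=18-19: P3@Q0 runs 1, rem=1, I/O yield, promote→Q0. Q0=[P3] Q1=[P1,P2,P4,P5] Q2=[]
t=19-20: P3@Q0 runs 1, rem=0, completes. Q0=[] Q1=[P1,P2,P4,P5] Q2=[]
t=20-22: P1@Q1 runs 2, rem=0, completes. Q0=[] Q1=[P2,P4,P5] Q2=[]
t=22-26: P2@Q1 runs 4, rem=3, quantum used, demote→Q2. Q0=[] Q1=[P4,P5] Q2=[P2]
t=26-29: P4@Q1 runs 3, rem=2, I/O yield, promote→Q0. Q0=[P4] Q1=[P5] Q2=[P2]
t=29-31: P4@Q0 runs 2, rem=0, completes. Q0=[] Q1=[P5] Q2=[P2]
t=31-35: P5@Q1 runs 4, rem=2, quantum used, demote→Q2. Q0=[] Q1=[] Q2=[P2,P5]
t=35-38: P2@Q2 runs 3, rem=0, completes. Q0=[] Q1=[] Q2=[P5]
t=38-40: P5@Q2 runs 2, rem=0, completes. Q0=[] Q1=[] Q2=[]

Answer: P1(0-2) P2(2-4) P3(4-5) P4(5-7) P5(7-9) P3(9-10) P3(10-11) P3(11-12) P3(12-13) P3(13-14) P3(14-15) P3(15-16) P3(16-17) P3(17-18) P3(18-19) P3(19-20) P1(20-22) P2(22-26) P4(26-29) P4(29-31) P5(31-35) P2(35-38) P5(38-40)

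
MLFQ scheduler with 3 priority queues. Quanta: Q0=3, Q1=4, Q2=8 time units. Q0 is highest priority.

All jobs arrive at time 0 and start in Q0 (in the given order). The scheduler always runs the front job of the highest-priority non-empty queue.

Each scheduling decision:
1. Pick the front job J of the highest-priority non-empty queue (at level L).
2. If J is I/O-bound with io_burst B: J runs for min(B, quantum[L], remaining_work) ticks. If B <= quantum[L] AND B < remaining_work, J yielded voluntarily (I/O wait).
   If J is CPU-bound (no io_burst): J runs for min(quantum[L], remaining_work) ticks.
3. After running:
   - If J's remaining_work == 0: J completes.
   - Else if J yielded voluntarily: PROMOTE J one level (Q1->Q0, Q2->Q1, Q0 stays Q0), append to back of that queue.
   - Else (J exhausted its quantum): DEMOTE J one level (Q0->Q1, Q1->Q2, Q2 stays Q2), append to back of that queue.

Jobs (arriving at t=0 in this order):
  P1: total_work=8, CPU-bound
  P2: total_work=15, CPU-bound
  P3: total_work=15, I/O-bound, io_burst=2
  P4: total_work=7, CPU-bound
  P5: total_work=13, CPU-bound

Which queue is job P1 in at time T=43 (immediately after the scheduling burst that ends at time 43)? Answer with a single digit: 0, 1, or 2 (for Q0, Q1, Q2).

t=0-3: P1@Q0 runs 3, rem=5, quantum used, demote→Q1. Q0=[P2,P3,P4,P5] Q1=[P1] Q2=[]
t=3-6: P2@Q0 runs 3, rem=12, quantum used, demote→Q1. Q0=[P3,P4,P5] Q1=[P1,P2] Q2=[]
t=6-8: P3@Q0 runs 2, rem=13, I/O yield, promote→Q0. Q0=[P4,P5,P3] Q1=[P1,P2] Q2=[]
t=8-11: P4@Q0 runs 3, rem=4, quantum used, demote→Q1. Q0=[P5,P3] Q1=[P1,P2,P4] Q2=[]
t=11-14: P5@Q0 runs 3, rem=10, quantum used, demote→Q1. Q0=[P3] Q1=[P1,P2,P4,P5] Q2=[]
t=14-16: P3@Q0 runs 2, rem=11, I/O yield, promote→Q0. Q0=[P3] Q1=[P1,P2,P4,P5] Q2=[]
t=16-18: P3@Q0 runs 2, rem=9, I/O yield, promote→Q0. Q0=[P3] Q1=[P1,P2,P4,P5] Q2=[]
t=18-20: P3@Q0 runs 2, rem=7, I/O yield, promote→Q0. Q0=[P3] Q1=[P1,P2,P4,P5] Q2=[]
t=20-22: P3@Q0 runs 2, rem=5, I/O yield, promote→Q0. Q0=[P3] Q1=[P1,P2,P4,P5] Q2=[]
t=22-24: P3@Q0 runs 2, rem=3, I/O yield, promote→Q0. Q0=[P3] Q1=[P1,P2,P4,P5] Q2=[]
t=24-26: P3@Q0 runs 2, rem=1, I/O yield, promote→Q0. Q0=[P3] Q1=[P1,P2,P4,P5] Q2=[]
t=26-27: P3@Q0 runs 1, rem=0, completes. Q0=[] Q1=[P1,P2,P4,P5] Q2=[]
t=27-31: P1@Q1 runs 4, rem=1, quantum used, demote→Q2. Q0=[] Q1=[P2,P4,P5] Q2=[P1]
t=31-35: P2@Q1 runs 4, rem=8, quantum used, demote→Q2. Q0=[] Q1=[P4,P5] Q2=[P1,P2]
t=35-39: P4@Q1 runs 4, rem=0, completes. Q0=[] Q1=[P5] Q2=[P1,P2]
t=39-43: P5@Q1 runs 4, rem=6, quantum used, demote→Q2. Q0=[] Q1=[] Q2=[P1,P2,P5]
t=43-44: P1@Q2 runs 1, rem=0, completes. Q0=[] Q1=[] Q2=[P2,P5]
t=44-52: P2@Q2 runs 8, rem=0, completes. Q0=[] Q1=[] Q2=[P5]
t=52-58: P5@Q2 runs 6, rem=0, completes. Q0=[] Q1=[] Q2=[]

Answer: 2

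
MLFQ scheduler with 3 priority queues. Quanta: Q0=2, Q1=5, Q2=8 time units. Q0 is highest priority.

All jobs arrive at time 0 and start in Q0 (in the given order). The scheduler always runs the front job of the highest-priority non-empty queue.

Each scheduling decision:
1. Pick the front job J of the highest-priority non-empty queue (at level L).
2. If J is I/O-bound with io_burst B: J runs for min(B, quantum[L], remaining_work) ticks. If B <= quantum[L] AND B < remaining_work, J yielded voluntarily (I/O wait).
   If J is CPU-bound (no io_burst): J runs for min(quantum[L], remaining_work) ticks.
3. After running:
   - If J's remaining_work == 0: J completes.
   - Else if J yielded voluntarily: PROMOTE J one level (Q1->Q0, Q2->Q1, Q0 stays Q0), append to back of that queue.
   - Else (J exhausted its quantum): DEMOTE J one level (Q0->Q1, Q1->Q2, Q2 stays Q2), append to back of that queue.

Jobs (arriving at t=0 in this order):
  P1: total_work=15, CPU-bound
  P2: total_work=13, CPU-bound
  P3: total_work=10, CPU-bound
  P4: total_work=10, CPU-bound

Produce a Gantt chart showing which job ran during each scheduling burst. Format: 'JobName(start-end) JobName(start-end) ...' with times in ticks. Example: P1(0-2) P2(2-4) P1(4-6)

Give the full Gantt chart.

Answer: P1(0-2) P2(2-4) P3(4-6) P4(6-8) P1(8-13) P2(13-18) P3(18-23) P4(23-28) P1(28-36) P2(36-42) P3(42-45) P4(45-48)

Derivation:
t=0-2: P1@Q0 runs 2, rem=13, quantum used, demote→Q1. Q0=[P2,P3,P4] Q1=[P1] Q2=[]
t=2-4: P2@Q0 runs 2, rem=11, quantum used, demote→Q1. Q0=[P3,P4] Q1=[P1,P2] Q2=[]
t=4-6: P3@Q0 runs 2, rem=8, quantum used, demote→Q1. Q0=[P4] Q1=[P1,P2,P3] Q2=[]
t=6-8: P4@Q0 runs 2, rem=8, quantum used, demote→Q1. Q0=[] Q1=[P1,P2,P3,P4] Q2=[]
t=8-13: P1@Q1 runs 5, rem=8, quantum used, demote→Q2. Q0=[] Q1=[P2,P3,P4] Q2=[P1]
t=13-18: P2@Q1 runs 5, rem=6, quantum used, demote→Q2. Q0=[] Q1=[P3,P4] Q2=[P1,P2]
t=18-23: P3@Q1 runs 5, rem=3, quantum used, demote→Q2. Q0=[] Q1=[P4] Q2=[P1,P2,P3]
t=23-28: P4@Q1 runs 5, rem=3, quantum used, demote→Q2. Q0=[] Q1=[] Q2=[P1,P2,P3,P4]
t=28-36: P1@Q2 runs 8, rem=0, completes. Q0=[] Q1=[] Q2=[P2,P3,P4]
t=36-42: P2@Q2 runs 6, rem=0, completes. Q0=[] Q1=[] Q2=[P3,P4]
t=42-45: P3@Q2 runs 3, rem=0, completes. Q0=[] Q1=[] Q2=[P4]
t=45-48: P4@Q2 runs 3, rem=0, completes. Q0=[] Q1=[] Q2=[]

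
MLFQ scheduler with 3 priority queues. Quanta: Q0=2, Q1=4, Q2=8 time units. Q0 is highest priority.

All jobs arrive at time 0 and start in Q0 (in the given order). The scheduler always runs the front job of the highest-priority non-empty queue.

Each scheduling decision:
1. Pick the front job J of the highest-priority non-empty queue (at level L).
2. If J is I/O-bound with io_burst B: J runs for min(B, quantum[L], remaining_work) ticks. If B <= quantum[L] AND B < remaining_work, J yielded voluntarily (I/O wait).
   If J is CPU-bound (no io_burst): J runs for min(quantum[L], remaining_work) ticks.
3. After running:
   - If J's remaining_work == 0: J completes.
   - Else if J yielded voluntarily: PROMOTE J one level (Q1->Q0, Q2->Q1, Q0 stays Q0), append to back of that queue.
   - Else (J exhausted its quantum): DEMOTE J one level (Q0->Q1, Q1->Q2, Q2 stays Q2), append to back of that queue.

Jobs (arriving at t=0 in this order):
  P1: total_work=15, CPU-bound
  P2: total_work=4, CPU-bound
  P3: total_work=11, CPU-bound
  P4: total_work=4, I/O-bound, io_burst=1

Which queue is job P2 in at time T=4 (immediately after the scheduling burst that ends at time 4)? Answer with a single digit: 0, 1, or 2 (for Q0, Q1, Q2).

t=0-2: P1@Q0 runs 2, rem=13, quantum used, demote→Q1. Q0=[P2,P3,P4] Q1=[P1] Q2=[]
t=2-4: P2@Q0 runs 2, rem=2, quantum used, demote→Q1. Q0=[P3,P4] Q1=[P1,P2] Q2=[]
t=4-6: P3@Q0 runs 2, rem=9, quantum used, demote→Q1. Q0=[P4] Q1=[P1,P2,P3] Q2=[]
t=6-7: P4@Q0 runs 1, rem=3, I/O yield, promote→Q0. Q0=[P4] Q1=[P1,P2,P3] Q2=[]
t=7-8: P4@Q0 runs 1, rem=2, I/O yield, promote→Q0. Q0=[P4] Q1=[P1,P2,P3] Q2=[]
t=8-9: P4@Q0 runs 1, rem=1, I/O yield, promote→Q0. Q0=[P4] Q1=[P1,P2,P3] Q2=[]
t=9-10: P4@Q0 runs 1, rem=0, completes. Q0=[] Q1=[P1,P2,P3] Q2=[]
t=10-14: P1@Q1 runs 4, rem=9, quantum used, demote→Q2. Q0=[] Q1=[P2,P3] Q2=[P1]
t=14-16: P2@Q1 runs 2, rem=0, completes. Q0=[] Q1=[P3] Q2=[P1]
t=16-20: P3@Q1 runs 4, rem=5, quantum used, demote→Q2. Q0=[] Q1=[] Q2=[P1,P3]
t=20-28: P1@Q2 runs 8, rem=1, quantum used, demote→Q2. Q0=[] Q1=[] Q2=[P3,P1]
t=28-33: P3@Q2 runs 5, rem=0, completes. Q0=[] Q1=[] Q2=[P1]
t=33-34: P1@Q2 runs 1, rem=0, completes. Q0=[] Q1=[] Q2=[]

Answer: 1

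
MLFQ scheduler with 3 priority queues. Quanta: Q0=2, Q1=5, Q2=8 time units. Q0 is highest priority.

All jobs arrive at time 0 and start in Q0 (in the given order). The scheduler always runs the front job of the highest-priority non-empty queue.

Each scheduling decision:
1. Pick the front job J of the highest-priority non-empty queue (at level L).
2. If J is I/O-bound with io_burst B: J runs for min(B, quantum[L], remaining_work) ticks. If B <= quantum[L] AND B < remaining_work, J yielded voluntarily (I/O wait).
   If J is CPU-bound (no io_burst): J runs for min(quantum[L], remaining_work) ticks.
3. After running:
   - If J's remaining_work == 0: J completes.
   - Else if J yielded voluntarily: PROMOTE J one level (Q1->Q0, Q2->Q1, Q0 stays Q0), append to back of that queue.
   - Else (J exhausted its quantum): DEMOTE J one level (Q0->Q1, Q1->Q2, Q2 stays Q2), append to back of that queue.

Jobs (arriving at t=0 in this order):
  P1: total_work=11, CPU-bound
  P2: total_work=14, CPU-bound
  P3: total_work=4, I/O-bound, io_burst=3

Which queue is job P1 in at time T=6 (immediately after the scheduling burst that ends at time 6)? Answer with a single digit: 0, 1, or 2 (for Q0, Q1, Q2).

t=0-2: P1@Q0 runs 2, rem=9, quantum used, demote→Q1. Q0=[P2,P3] Q1=[P1] Q2=[]
t=2-4: P2@Q0 runs 2, rem=12, quantum used, demote→Q1. Q0=[P3] Q1=[P1,P2] Q2=[]
t=4-6: P3@Q0 runs 2, rem=2, quantum used, demote→Q1. Q0=[] Q1=[P1,P2,P3] Q2=[]
t=6-11: P1@Q1 runs 5, rem=4, quantum used, demote→Q2. Q0=[] Q1=[P2,P3] Q2=[P1]
t=11-16: P2@Q1 runs 5, rem=7, quantum used, demote→Q2. Q0=[] Q1=[P3] Q2=[P1,P2]
t=16-18: P3@Q1 runs 2, rem=0, completes. Q0=[] Q1=[] Q2=[P1,P2]
t=18-22: P1@Q2 runs 4, rem=0, completes. Q0=[] Q1=[] Q2=[P2]
t=22-29: P2@Q2 runs 7, rem=0, completes. Q0=[] Q1=[] Q2=[]

Answer: 1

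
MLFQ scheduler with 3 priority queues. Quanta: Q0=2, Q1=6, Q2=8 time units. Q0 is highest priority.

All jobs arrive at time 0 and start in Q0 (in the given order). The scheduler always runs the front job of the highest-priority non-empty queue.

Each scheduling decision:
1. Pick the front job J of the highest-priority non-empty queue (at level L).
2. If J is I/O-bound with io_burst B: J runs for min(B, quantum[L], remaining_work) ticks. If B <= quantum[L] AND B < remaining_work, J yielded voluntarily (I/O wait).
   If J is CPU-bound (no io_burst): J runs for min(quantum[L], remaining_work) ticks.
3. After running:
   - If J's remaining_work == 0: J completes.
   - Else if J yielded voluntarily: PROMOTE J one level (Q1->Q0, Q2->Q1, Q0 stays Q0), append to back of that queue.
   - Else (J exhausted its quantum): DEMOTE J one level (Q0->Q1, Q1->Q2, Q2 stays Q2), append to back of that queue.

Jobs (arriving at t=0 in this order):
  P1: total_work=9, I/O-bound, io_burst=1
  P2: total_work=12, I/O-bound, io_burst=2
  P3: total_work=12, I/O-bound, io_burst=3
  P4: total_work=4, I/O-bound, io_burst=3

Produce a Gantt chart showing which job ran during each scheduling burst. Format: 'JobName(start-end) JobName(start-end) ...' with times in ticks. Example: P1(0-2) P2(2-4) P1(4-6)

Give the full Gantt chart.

Answer: P1(0-1) P2(1-3) P3(3-5) P4(5-7) P1(7-8) P2(8-10) P1(10-11) P2(11-13) P1(13-14) P2(14-16) P1(16-17) P2(17-19) P1(19-20) P2(20-22) P1(22-23) P1(23-24) P1(24-25) P3(25-28) P3(28-30) P4(30-32) P3(32-35) P3(35-37)

Derivation:
t=0-1: P1@Q0 runs 1, rem=8, I/O yield, promote→Q0. Q0=[P2,P3,P4,P1] Q1=[] Q2=[]
t=1-3: P2@Q0 runs 2, rem=10, I/O yield, promote→Q0. Q0=[P3,P4,P1,P2] Q1=[] Q2=[]
t=3-5: P3@Q0 runs 2, rem=10, quantum used, demote→Q1. Q0=[P4,P1,P2] Q1=[P3] Q2=[]
t=5-7: P4@Q0 runs 2, rem=2, quantum used, demote→Q1. Q0=[P1,P2] Q1=[P3,P4] Q2=[]
t=7-8: P1@Q0 runs 1, rem=7, I/O yield, promote→Q0. Q0=[P2,P1] Q1=[P3,P4] Q2=[]
t=8-10: P2@Q0 runs 2, rem=8, I/O yield, promote→Q0. Q0=[P1,P2] Q1=[P3,P4] Q2=[]
t=10-11: P1@Q0 runs 1, rem=6, I/O yield, promote→Q0. Q0=[P2,P1] Q1=[P3,P4] Q2=[]
t=11-13: P2@Q0 runs 2, rem=6, I/O yield, promote→Q0. Q0=[P1,P2] Q1=[P3,P4] Q2=[]
t=13-14: P1@Q0 runs 1, rem=5, I/O yield, promote→Q0. Q0=[P2,P1] Q1=[P3,P4] Q2=[]
t=14-16: P2@Q0 runs 2, rem=4, I/O yield, promote→Q0. Q0=[P1,P2] Q1=[P3,P4] Q2=[]
t=16-17: P1@Q0 runs 1, rem=4, I/O yield, promote→Q0. Q0=[P2,P1] Q1=[P3,P4] Q2=[]
t=17-19: P2@Q0 runs 2, rem=2, I/O yield, promote→Q0. Q0=[P1,P2] Q1=[P3,P4] Q2=[]
t=19-20: P1@Q0 runs 1, rem=3, I/O yield, promote→Q0. Q0=[P2,P1] Q1=[P3,P4] Q2=[]
t=20-22: P2@Q0 runs 2, rem=0, completes. Q0=[P1] Q1=[P3,P4] Q2=[]
t=22-23: P1@Q0 runs 1, rem=2, I/O yield, promote→Q0. Q0=[P1] Q1=[P3,P4] Q2=[]
t=23-24: P1@Q0 runs 1, rem=1, I/O yield, promote→Q0. Q0=[P1] Q1=[P3,P4] Q2=[]
t=24-25: P1@Q0 runs 1, rem=0, completes. Q0=[] Q1=[P3,P4] Q2=[]
t=25-28: P3@Q1 runs 3, rem=7, I/O yield, promote→Q0. Q0=[P3] Q1=[P4] Q2=[]
t=28-30: P3@Q0 runs 2, rem=5, quantum used, demote→Q1. Q0=[] Q1=[P4,P3] Q2=[]
t=30-32: P4@Q1 runs 2, rem=0, completes. Q0=[] Q1=[P3] Q2=[]
t=32-35: P3@Q1 runs 3, rem=2, I/O yield, promote→Q0. Q0=[P3] Q1=[] Q2=[]
t=35-37: P3@Q0 runs 2, rem=0, completes. Q0=[] Q1=[] Q2=[]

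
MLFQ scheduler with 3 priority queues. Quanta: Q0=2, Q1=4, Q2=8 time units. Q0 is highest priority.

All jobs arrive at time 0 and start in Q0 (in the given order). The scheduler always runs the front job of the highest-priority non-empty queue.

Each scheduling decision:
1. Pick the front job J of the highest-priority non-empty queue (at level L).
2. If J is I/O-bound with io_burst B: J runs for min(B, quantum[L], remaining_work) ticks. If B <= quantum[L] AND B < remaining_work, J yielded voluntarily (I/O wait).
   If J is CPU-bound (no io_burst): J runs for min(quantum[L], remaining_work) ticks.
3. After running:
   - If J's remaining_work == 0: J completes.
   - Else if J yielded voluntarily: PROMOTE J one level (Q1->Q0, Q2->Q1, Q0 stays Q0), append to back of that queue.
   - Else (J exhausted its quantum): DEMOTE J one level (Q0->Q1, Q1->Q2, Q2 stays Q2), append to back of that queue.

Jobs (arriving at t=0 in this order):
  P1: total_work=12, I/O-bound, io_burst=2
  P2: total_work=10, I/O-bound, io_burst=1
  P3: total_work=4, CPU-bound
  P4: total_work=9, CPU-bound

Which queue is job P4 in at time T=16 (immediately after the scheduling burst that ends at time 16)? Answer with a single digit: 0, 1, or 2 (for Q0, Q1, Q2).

t=0-2: P1@Q0 runs 2, rem=10, I/O yield, promote→Q0. Q0=[P2,P3,P4,P1] Q1=[] Q2=[]
t=2-3: P2@Q0 runs 1, rem=9, I/O yield, promote→Q0. Q0=[P3,P4,P1,P2] Q1=[] Q2=[]
t=3-5: P3@Q0 runs 2, rem=2, quantum used, demote→Q1. Q0=[P4,P1,P2] Q1=[P3] Q2=[]
t=5-7: P4@Q0 runs 2, rem=7, quantum used, demote→Q1. Q0=[P1,P2] Q1=[P3,P4] Q2=[]
t=7-9: P1@Q0 runs 2, rem=8, I/O yield, promote→Q0. Q0=[P2,P1] Q1=[P3,P4] Q2=[]
t=9-10: P2@Q0 runs 1, rem=8, I/O yield, promote→Q0. Q0=[P1,P2] Q1=[P3,P4] Q2=[]
t=10-12: P1@Q0 runs 2, rem=6, I/O yield, promote→Q0. Q0=[P2,P1] Q1=[P3,P4] Q2=[]
t=12-13: P2@Q0 runs 1, rem=7, I/O yield, promote→Q0. Q0=[P1,P2] Q1=[P3,P4] Q2=[]
t=13-15: P1@Q0 runs 2, rem=4, I/O yield, promote→Q0. Q0=[P2,P1] Q1=[P3,P4] Q2=[]
t=15-16: P2@Q0 runs 1, rem=6, I/O yield, promote→Q0. Q0=[P1,P2] Q1=[P3,P4] Q2=[]
t=16-18: P1@Q0 runs 2, rem=2, I/O yield, promote→Q0. Q0=[P2,P1] Q1=[P3,P4] Q2=[]
t=18-19: P2@Q0 runs 1, rem=5, I/O yield, promote→Q0. Q0=[P1,P2] Q1=[P3,P4] Q2=[]
t=19-21: P1@Q0 runs 2, rem=0, completes. Q0=[P2] Q1=[P3,P4] Q2=[]
t=21-22: P2@Q0 runs 1, rem=4, I/O yield, promote→Q0. Q0=[P2] Q1=[P3,P4] Q2=[]
t=22-23: P2@Q0 runs 1, rem=3, I/O yield, promote→Q0. Q0=[P2] Q1=[P3,P4] Q2=[]
t=23-24: P2@Q0 runs 1, rem=2, I/O yield, promote→Q0. Q0=[P2] Q1=[P3,P4] Q2=[]
t=24-25: P2@Q0 runs 1, rem=1, I/O yield, promote→Q0. Q0=[P2] Q1=[P3,P4] Q2=[]
t=25-26: P2@Q0 runs 1, rem=0, completes. Q0=[] Q1=[P3,P4] Q2=[]
t=26-28: P3@Q1 runs 2, rem=0, completes. Q0=[] Q1=[P4] Q2=[]
t=28-32: P4@Q1 runs 4, rem=3, quantum used, demote→Q2. Q0=[] Q1=[] Q2=[P4]
t=32-35: P4@Q2 runs 3, rem=0, completes. Q0=[] Q1=[] Q2=[]

Answer: 1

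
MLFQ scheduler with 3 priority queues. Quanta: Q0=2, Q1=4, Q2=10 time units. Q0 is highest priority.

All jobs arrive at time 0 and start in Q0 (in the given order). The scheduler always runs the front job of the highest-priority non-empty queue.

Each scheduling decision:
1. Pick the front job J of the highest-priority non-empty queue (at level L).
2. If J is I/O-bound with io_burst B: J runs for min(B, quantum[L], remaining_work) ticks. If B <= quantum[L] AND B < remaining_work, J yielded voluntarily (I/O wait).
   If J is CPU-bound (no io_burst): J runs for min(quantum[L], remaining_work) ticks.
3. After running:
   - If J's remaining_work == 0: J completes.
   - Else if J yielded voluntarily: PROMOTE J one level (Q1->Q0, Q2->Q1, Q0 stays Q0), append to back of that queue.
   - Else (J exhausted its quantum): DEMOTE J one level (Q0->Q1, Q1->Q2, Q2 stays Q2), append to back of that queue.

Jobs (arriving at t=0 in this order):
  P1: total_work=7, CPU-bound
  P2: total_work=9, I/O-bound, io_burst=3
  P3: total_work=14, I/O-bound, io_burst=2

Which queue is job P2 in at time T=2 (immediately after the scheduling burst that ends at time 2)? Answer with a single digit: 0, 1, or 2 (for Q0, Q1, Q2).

t=0-2: P1@Q0 runs 2, rem=5, quantum used, demote→Q1. Q0=[P2,P3] Q1=[P1] Q2=[]
t=2-4: P2@Q0 runs 2, rem=7, quantum used, demote→Q1. Q0=[P3] Q1=[P1,P2] Q2=[]
t=4-6: P3@Q0 runs 2, rem=12, I/O yield, promote→Q0. Q0=[P3] Q1=[P1,P2] Q2=[]
t=6-8: P3@Q0 runs 2, rem=10, I/O yield, promote→Q0. Q0=[P3] Q1=[P1,P2] Q2=[]
t=8-10: P3@Q0 runs 2, rem=8, I/O yield, promote→Q0. Q0=[P3] Q1=[P1,P2] Q2=[]
t=10-12: P3@Q0 runs 2, rem=6, I/O yield, promote→Q0. Q0=[P3] Q1=[P1,P2] Q2=[]
t=12-14: P3@Q0 runs 2, rem=4, I/O yield, promote→Q0. Q0=[P3] Q1=[P1,P2] Q2=[]
t=14-16: P3@Q0 runs 2, rem=2, I/O yield, promote→Q0. Q0=[P3] Q1=[P1,P2] Q2=[]
t=16-18: P3@Q0 runs 2, rem=0, completes. Q0=[] Q1=[P1,P2] Q2=[]
t=18-22: P1@Q1 runs 4, rem=1, quantum used, demote→Q2. Q0=[] Q1=[P2] Q2=[P1]
t=22-25: P2@Q1 runs 3, rem=4, I/O yield, promote→Q0. Q0=[P2] Q1=[] Q2=[P1]
t=25-27: P2@Q0 runs 2, rem=2, quantum used, demote→Q1. Q0=[] Q1=[P2] Q2=[P1]
t=27-29: P2@Q1 runs 2, rem=0, completes. Q0=[] Q1=[] Q2=[P1]
t=29-30: P1@Q2 runs 1, rem=0, completes. Q0=[] Q1=[] Q2=[]

Answer: 0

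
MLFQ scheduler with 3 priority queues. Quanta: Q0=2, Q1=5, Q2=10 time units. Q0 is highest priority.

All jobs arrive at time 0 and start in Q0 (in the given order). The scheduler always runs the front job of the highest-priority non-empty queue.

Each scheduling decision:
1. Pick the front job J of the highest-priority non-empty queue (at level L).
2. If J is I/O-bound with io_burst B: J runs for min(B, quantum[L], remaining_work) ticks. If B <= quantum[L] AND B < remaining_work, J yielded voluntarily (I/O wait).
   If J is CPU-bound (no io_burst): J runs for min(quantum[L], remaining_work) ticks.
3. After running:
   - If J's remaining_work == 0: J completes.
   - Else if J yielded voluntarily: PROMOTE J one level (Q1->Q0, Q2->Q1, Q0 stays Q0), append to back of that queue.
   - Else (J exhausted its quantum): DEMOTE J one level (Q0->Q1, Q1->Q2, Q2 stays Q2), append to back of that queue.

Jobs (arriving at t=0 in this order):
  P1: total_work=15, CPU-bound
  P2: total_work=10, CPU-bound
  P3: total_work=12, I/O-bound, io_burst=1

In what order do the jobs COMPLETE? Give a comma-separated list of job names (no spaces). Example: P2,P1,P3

Answer: P3,P1,P2

Derivation:
t=0-2: P1@Q0 runs 2, rem=13, quantum used, demote→Q1. Q0=[P2,P3] Q1=[P1] Q2=[]
t=2-4: P2@Q0 runs 2, rem=8, quantum used, demote→Q1. Q0=[P3] Q1=[P1,P2] Q2=[]
t=4-5: P3@Q0 runs 1, rem=11, I/O yield, promote→Q0. Q0=[P3] Q1=[P1,P2] Q2=[]
t=5-6: P3@Q0 runs 1, rem=10, I/O yield, promote→Q0. Q0=[P3] Q1=[P1,P2] Q2=[]
t=6-7: P3@Q0 runs 1, rem=9, I/O yield, promote→Q0. Q0=[P3] Q1=[P1,P2] Q2=[]
t=7-8: P3@Q0 runs 1, rem=8, I/O yield, promote→Q0. Q0=[P3] Q1=[P1,P2] Q2=[]
t=8-9: P3@Q0 runs 1, rem=7, I/O yield, promote→Q0. Q0=[P3] Q1=[P1,P2] Q2=[]
t=9-10: P3@Q0 runs 1, rem=6, I/O yield, promote→Q0. Q0=[P3] Q1=[P1,P2] Q2=[]
t=10-11: P3@Q0 runs 1, rem=5, I/O yield, promote→Q0. Q0=[P3] Q1=[P1,P2] Q2=[]
t=11-12: P3@Q0 runs 1, rem=4, I/O yield, promote→Q0. Q0=[P3] Q1=[P1,P2] Q2=[]
t=12-13: P3@Q0 runs 1, rem=3, I/O yield, promote→Q0. Q0=[P3] Q1=[P1,P2] Q2=[]
t=13-14: P3@Q0 runs 1, rem=2, I/O yield, promote→Q0. Q0=[P3] Q1=[P1,P2] Q2=[]
t=14-15: P3@Q0 runs 1, rem=1, I/O yield, promote→Q0. Q0=[P3] Q1=[P1,P2] Q2=[]
t=15-16: P3@Q0 runs 1, rem=0, completes. Q0=[] Q1=[P1,P2] Q2=[]
t=16-21: P1@Q1 runs 5, rem=8, quantum used, demote→Q2. Q0=[] Q1=[P2] Q2=[P1]
t=21-26: P2@Q1 runs 5, rem=3, quantum used, demote→Q2. Q0=[] Q1=[] Q2=[P1,P2]
t=26-34: P1@Q2 runs 8, rem=0, completes. Q0=[] Q1=[] Q2=[P2]
t=34-37: P2@Q2 runs 3, rem=0, completes. Q0=[] Q1=[] Q2=[]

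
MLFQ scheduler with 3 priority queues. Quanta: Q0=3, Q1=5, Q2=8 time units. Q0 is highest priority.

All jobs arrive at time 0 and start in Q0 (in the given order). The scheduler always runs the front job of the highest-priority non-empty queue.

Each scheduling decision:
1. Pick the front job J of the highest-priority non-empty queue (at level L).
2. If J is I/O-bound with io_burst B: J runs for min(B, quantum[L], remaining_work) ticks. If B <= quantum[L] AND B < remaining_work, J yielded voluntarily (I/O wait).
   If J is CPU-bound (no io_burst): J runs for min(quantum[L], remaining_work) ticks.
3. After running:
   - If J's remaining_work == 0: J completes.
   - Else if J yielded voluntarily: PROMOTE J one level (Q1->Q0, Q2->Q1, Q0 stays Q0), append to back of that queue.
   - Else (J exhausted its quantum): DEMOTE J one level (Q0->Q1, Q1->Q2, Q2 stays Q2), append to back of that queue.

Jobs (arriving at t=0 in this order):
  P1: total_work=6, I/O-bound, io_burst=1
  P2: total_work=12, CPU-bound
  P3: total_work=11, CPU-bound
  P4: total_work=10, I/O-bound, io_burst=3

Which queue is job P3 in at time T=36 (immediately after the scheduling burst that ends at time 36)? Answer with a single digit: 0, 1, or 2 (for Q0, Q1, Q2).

Answer: 2

Derivation:
t=0-1: P1@Q0 runs 1, rem=5, I/O yield, promote→Q0. Q0=[P2,P3,P4,P1] Q1=[] Q2=[]
t=1-4: P2@Q0 runs 3, rem=9, quantum used, demote→Q1. Q0=[P3,P4,P1] Q1=[P2] Q2=[]
t=4-7: P3@Q0 runs 3, rem=8, quantum used, demote→Q1. Q0=[P4,P1] Q1=[P2,P3] Q2=[]
t=7-10: P4@Q0 runs 3, rem=7, I/O yield, promote→Q0. Q0=[P1,P4] Q1=[P2,P3] Q2=[]
t=10-11: P1@Q0 runs 1, rem=4, I/O yield, promote→Q0. Q0=[P4,P1] Q1=[P2,P3] Q2=[]
t=11-14: P4@Q0 runs 3, rem=4, I/O yield, promote→Q0. Q0=[P1,P4] Q1=[P2,P3] Q2=[]
t=14-15: P1@Q0 runs 1, rem=3, I/O yield, promote→Q0. Q0=[P4,P1] Q1=[P2,P3] Q2=[]
t=15-18: P4@Q0 runs 3, rem=1, I/O yield, promote→Q0. Q0=[P1,P4] Q1=[P2,P3] Q2=[]
t=18-19: P1@Q0 runs 1, rem=2, I/O yield, promote→Q0. Q0=[P4,P1] Q1=[P2,P3] Q2=[]
t=19-20: P4@Q0 runs 1, rem=0, completes. Q0=[P1] Q1=[P2,P3] Q2=[]
t=20-21: P1@Q0 runs 1, rem=1, I/O yield, promote→Q0. Q0=[P1] Q1=[P2,P3] Q2=[]
t=21-22: P1@Q0 runs 1, rem=0, completes. Q0=[] Q1=[P2,P3] Q2=[]
t=22-27: P2@Q1 runs 5, rem=4, quantum used, demote→Q2. Q0=[] Q1=[P3] Q2=[P2]
t=27-32: P3@Q1 runs 5, rem=3, quantum used, demote→Q2. Q0=[] Q1=[] Q2=[P2,P3]
t=32-36: P2@Q2 runs 4, rem=0, completes. Q0=[] Q1=[] Q2=[P3]
t=36-39: P3@Q2 runs 3, rem=0, completes. Q0=[] Q1=[] Q2=[]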